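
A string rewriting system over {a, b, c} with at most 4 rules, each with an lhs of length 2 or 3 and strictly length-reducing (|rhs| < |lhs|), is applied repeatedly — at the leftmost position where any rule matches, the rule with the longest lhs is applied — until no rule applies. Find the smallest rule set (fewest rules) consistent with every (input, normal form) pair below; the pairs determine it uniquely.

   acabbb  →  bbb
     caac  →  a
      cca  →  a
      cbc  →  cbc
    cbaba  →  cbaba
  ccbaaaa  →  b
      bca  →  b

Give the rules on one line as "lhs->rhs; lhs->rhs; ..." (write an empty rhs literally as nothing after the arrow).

aa->; ac->a; ca->; cc->

  | acabbb => aabbb => bbb
  | caac => ac => a
  | cca => a
  | cbc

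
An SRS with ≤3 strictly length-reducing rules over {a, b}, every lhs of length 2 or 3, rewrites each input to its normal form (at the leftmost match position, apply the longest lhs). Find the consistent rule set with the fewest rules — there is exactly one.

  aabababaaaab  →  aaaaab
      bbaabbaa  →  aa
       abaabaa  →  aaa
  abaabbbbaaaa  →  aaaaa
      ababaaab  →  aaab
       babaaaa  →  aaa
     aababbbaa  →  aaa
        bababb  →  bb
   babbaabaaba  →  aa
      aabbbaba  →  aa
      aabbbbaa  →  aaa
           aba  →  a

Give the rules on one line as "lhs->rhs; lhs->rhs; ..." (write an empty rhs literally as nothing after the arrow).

ba->; bba->ba

  | aabababaaaab => aababaaaab => aabaaaab => aaaaab
  | bbaabbaa => baabbaa => abbaa => abaa => aa
  | abaabaa => aabaa => aaa
  | abaabbbbaaaa => aabbbbaaaa => aabbbaaaa => aabbaaaa => aabaaaa => aaaaa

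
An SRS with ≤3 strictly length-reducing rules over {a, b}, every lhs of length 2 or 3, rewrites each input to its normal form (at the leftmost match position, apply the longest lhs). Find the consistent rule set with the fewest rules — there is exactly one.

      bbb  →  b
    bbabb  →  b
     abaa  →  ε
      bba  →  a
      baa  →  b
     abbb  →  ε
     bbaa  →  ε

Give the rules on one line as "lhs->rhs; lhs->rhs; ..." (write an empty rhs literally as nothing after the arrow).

aa->; ab->; bb->

  | bbb => b
  | bbabb => abb => b
  | abaa => aa => ε
  | bba => a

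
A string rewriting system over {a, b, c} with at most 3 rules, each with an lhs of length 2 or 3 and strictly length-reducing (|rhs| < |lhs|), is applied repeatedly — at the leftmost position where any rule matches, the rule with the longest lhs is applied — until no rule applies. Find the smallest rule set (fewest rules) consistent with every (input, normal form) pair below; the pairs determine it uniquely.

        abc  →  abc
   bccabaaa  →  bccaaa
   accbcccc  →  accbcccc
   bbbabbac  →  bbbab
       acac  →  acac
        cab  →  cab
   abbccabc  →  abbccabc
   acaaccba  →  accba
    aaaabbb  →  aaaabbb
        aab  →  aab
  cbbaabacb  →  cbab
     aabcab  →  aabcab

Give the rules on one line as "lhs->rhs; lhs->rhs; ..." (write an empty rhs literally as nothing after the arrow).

  | abc
  | bccabaaa => bccaaa
  | accbcccc
  | bbbabbac => bbbab

aac->; baa->a; bac->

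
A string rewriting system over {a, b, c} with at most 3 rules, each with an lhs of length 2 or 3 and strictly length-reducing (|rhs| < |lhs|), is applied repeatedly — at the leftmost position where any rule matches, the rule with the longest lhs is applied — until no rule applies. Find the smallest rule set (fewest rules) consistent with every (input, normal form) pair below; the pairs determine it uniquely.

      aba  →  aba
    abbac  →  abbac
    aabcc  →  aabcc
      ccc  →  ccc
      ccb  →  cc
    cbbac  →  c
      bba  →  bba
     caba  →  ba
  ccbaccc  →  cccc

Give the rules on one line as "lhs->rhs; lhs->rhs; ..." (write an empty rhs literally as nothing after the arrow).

  | aba
  | abbac
  | aabcc
  | ccc

ca->; cb->c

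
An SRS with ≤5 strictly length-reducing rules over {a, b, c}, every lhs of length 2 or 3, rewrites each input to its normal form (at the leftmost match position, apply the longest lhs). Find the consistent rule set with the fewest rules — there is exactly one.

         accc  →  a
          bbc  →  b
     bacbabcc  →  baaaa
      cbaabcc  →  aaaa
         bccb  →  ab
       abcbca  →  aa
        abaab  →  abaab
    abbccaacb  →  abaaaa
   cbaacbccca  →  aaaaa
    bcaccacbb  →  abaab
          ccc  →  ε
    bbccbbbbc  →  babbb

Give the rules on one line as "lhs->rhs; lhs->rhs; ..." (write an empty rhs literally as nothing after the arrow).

  | accc => abc => a
  | bbc => b
  | bacbabcc => baaabcc => baaaa
  | cbaabcc => aaabcc => aaaa

bc->; bcc->a; cb->a; cc->b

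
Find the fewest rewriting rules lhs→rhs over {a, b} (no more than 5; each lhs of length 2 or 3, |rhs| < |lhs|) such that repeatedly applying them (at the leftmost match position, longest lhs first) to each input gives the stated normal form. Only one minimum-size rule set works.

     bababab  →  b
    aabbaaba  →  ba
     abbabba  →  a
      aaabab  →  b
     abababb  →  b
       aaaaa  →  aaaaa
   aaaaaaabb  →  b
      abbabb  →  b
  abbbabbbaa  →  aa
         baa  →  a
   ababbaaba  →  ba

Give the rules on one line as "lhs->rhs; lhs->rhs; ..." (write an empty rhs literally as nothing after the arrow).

  | bababab => bbabab => abab => bab => bb => b
  | aabbaaba => abbaaba => bbaaba => aaba => aba => ba
  | abbabba => bbabba => abba => bba => a
  | aaabab => aabab => abab => bab => bb => b

ab->b; baa->a; bb->b; bba->a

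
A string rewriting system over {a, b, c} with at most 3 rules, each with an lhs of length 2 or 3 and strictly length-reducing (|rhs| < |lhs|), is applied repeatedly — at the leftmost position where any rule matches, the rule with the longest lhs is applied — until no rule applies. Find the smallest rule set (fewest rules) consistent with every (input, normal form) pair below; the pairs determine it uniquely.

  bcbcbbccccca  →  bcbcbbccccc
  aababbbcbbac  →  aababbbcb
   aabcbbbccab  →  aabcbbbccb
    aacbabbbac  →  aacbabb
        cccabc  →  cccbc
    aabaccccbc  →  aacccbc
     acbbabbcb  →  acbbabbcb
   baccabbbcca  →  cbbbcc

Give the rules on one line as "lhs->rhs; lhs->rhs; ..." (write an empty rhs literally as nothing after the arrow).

bac->; ca->c

  | bcbcbbccccca => bcbcbbccccc
  | aababbbcbbac => aababbbcb
  | aabcbbbccab => aabcbbbccb
  | aacbabbbac => aacbabb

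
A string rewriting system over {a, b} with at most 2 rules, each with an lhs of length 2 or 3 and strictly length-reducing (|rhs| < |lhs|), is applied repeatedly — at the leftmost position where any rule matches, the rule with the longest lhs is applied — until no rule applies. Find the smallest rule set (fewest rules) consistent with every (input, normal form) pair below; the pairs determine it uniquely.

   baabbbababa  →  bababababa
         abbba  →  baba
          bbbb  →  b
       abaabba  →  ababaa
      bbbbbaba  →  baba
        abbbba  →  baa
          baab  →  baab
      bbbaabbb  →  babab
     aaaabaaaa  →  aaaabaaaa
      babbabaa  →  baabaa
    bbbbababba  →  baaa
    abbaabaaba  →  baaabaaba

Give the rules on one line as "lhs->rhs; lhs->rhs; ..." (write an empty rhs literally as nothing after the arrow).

abb->ba; bb->b

  | baabbbababa => bababababa
  | abbba => baba
  | bbbb => bbb => bb => b
  | abaabba => ababaa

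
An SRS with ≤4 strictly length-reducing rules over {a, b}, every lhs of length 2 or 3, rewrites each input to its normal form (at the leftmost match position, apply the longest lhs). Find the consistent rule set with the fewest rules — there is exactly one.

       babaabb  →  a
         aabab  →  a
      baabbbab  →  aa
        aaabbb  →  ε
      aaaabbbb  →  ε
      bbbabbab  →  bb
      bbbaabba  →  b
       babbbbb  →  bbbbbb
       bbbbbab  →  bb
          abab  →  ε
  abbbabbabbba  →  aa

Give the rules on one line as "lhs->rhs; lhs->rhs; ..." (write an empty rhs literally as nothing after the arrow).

  | babaabb => bbaabb => aaabb => aab => a
  | aabab => aab => a
  | baabbbab => babbbab => bbbbab => bbaab => aaab => aa
  | aaabbb => aabb => ab => ε

ab->; ba->b; bba->aa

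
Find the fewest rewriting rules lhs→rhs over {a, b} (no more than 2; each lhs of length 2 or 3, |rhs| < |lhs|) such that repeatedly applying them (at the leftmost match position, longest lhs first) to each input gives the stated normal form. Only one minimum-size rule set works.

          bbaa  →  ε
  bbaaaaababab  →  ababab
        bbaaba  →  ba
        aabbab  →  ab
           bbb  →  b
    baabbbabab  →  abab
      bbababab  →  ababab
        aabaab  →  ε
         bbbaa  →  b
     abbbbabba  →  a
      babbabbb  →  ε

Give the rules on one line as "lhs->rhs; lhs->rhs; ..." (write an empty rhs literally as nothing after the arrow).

aa->; bb->

  | bbaa => aa => ε
  | bbaaaaababab => aaaaababab => aaababab => ababab
  | bbaaba => aaba => ba
  | aabbab => bbab => ab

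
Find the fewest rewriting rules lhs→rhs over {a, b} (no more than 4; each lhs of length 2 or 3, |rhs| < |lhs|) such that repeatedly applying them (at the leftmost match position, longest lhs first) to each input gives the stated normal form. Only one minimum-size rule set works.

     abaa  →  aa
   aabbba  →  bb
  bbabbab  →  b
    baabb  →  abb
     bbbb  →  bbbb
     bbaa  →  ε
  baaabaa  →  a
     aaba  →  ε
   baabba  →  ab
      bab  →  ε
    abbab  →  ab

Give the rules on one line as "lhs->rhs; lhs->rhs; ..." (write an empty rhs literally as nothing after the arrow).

  | abaa => aa
  | aabbba => bbba => bb
  | bbabbab => bbab => b
  | baabb => abb

aab->b; ba->; bab->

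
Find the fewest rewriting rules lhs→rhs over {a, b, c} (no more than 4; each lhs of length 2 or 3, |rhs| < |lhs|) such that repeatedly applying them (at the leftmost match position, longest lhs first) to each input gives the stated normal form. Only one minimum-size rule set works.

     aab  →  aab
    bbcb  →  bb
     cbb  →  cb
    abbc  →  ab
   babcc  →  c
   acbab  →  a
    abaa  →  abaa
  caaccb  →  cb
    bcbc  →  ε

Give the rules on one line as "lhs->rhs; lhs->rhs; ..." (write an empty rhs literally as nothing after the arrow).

ac->; bab->a; bc->; cbb->cb

  | aab
  | bbcb => bb
  | cbb => cb
  | abbc => ab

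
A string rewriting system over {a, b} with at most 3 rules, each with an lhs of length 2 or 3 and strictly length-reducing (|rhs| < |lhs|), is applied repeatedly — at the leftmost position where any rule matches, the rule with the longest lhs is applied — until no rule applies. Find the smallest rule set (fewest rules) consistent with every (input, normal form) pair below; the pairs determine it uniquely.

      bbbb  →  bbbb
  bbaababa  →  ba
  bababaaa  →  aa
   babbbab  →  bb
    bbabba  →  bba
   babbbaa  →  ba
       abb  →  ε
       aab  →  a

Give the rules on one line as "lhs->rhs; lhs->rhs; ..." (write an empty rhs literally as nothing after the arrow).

ab->; abb->; baa->a

  | bbbb
  | bbaababa => bababa => baba => ba
  | bababaaa => babaaa => baaa => aa
  | babbbab => bbab => bb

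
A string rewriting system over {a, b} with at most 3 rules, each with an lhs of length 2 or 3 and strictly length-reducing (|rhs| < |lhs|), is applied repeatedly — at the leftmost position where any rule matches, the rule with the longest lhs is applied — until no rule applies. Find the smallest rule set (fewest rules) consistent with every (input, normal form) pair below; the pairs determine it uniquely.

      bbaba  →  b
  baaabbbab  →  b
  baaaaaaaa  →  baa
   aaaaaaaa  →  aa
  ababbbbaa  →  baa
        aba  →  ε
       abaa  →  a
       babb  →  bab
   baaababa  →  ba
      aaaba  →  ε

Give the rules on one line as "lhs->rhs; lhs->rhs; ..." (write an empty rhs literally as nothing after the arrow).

  | bbaba => baba => b
  | baaabbbab => babbbab => babbab => babab => bb => b
  | baaaaaaaa => baaaaaa => baaaa => baa
  | aaaaaaaa => aaaaaa => aaaa => aa

aaa->a; aba->; bb->b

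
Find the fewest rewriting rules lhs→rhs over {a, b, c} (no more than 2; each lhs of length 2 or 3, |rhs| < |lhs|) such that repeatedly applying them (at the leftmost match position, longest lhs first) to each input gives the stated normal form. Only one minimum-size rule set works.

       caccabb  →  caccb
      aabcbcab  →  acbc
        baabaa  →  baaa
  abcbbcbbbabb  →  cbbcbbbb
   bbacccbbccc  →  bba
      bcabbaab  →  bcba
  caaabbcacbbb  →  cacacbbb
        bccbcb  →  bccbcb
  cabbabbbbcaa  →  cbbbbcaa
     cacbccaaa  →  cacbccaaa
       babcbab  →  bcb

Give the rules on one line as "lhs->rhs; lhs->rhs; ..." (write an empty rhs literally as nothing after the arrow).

ab->; ccc->a

  | caccabb => caccb
  | aabcbcab => acbcab => acbc
  | baabaa => baaa
  | abcbbcbbbabb => cbbcbbbabb => cbbcbbbb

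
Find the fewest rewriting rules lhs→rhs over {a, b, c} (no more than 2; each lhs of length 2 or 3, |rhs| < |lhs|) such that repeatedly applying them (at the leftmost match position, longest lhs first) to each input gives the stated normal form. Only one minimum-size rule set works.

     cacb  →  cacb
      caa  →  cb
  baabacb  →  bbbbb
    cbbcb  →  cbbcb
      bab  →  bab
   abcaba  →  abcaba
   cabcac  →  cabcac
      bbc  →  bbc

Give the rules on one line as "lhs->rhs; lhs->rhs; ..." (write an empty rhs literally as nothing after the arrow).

  | cacb
  | caa => cb
  | baabacb => bbbacb => bbbbb
  | cbbcb

aa->b; bac->bb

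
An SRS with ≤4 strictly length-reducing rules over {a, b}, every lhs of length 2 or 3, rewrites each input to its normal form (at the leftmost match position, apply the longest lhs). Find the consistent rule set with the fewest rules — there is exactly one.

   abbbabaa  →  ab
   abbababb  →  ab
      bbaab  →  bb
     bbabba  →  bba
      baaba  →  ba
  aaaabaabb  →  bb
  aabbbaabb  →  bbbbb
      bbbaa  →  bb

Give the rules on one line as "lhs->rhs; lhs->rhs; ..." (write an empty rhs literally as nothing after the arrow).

  | abbbabaa => abbaa => ab
  | abbababb => ababb => ab
  | bbaab => bb
  | bbabba => bba

aa->b; baa->; bab->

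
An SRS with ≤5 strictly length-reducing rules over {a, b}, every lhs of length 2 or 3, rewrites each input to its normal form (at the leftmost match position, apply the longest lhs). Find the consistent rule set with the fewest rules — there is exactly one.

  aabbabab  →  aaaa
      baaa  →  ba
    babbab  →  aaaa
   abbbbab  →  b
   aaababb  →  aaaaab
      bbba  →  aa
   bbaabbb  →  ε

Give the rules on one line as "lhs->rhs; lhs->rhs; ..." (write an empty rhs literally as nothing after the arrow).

abb->; baa->b; bab->aa; bbb->a

  | aabbabab => aabab => aaaa
  | baaa => ba
  | babbab => aabab => aaaa
  | abbbbab => bbab => baa => b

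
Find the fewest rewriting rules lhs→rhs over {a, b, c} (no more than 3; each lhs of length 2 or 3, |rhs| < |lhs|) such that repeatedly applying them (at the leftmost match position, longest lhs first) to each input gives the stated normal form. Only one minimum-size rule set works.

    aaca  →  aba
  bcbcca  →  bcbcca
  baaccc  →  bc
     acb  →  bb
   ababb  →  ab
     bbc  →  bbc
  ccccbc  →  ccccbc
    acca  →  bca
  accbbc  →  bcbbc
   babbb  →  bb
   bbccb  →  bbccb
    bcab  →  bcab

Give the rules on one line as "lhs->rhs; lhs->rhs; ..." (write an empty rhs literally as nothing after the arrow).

  | aaca => aba
  | bcbcca
  | baaccc => babcc => bc
  | acb => bb

abb->; abc->; ac->b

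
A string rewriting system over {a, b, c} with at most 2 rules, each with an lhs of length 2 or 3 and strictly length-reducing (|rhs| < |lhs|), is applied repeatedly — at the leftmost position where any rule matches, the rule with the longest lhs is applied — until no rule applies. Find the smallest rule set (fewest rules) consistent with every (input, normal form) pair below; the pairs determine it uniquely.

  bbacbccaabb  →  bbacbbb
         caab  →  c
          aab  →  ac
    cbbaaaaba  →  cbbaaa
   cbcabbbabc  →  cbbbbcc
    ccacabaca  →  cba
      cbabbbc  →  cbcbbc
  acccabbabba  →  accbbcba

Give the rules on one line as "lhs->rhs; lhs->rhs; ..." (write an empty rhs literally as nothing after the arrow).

  | bbacbccaabb => bbacbcabb => bbacbbb
  | caab => ab => c
  | aab => ac
  | cbbaaaaba => cbbaaaca => cbbaaa

ab->c; ca->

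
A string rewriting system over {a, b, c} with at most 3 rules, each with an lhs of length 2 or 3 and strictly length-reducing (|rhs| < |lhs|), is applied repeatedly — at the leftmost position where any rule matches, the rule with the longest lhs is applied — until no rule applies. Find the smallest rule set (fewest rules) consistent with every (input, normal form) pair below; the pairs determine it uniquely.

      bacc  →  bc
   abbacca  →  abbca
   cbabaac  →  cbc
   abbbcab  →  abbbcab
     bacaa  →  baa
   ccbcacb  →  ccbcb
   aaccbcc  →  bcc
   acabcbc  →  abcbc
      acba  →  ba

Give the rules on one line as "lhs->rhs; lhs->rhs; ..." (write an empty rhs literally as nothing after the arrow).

aba->c; ac->

  | bacc => bc
  | abbacca => abbca
  | cbabaac => cbcac => cbc
  | abbbcab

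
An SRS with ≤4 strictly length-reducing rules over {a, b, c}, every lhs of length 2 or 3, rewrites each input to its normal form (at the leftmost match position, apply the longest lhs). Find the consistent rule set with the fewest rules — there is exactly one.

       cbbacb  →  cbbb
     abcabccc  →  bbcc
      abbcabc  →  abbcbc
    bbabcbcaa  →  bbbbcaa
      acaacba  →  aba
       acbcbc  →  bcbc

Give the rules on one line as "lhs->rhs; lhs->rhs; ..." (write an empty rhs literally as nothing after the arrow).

  | cbbacb => cbbb
  | abcabccc => babccc => bbcc
  | abbcabc => abbcbc
  | bbabcbcaa => bbbbcaa

abc->b; ac->; cab->cb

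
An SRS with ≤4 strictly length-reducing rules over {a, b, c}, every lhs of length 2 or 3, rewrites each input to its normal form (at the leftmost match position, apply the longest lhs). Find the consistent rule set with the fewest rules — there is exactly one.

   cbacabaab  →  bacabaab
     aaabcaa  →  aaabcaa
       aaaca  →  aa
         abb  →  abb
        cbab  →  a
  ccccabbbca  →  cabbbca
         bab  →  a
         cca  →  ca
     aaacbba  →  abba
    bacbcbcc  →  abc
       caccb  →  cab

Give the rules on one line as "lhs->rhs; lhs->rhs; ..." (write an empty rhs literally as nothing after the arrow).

aac->; bab->a; cb->b; cc->c

  | cbacabaab => bacabaab
  | aaabcaa
  | aaaca => aa
  | abb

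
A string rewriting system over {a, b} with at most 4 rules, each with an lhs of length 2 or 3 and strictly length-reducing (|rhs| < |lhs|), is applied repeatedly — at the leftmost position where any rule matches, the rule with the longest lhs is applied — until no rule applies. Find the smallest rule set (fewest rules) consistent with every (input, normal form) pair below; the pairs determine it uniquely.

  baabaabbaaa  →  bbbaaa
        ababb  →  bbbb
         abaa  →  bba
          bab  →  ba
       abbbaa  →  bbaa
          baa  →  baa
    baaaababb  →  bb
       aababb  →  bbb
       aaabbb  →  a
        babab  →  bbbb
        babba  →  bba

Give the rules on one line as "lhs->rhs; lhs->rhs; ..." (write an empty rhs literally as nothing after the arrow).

  | baabaabbaaa => babbabbaaa => bbabbaaa => bbbaaa
  | ababb => bbbb
  | abaa => bba
  | bab => ba

ab->a; aba->bb; abb->b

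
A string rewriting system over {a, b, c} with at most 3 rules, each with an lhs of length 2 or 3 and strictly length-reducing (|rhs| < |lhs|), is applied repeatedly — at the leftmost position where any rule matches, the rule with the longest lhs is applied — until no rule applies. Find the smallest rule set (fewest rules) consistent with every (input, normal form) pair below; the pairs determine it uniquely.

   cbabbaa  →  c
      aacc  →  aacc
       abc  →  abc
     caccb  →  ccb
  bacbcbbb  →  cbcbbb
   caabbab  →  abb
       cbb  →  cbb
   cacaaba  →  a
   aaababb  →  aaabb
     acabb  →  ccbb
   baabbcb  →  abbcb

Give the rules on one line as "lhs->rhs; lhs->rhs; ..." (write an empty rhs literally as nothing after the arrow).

aca->cc; ba->; ca->

  | cbabbaa => cbbaa => cba => c
  | aacc
  | abc
  | caccb => ccb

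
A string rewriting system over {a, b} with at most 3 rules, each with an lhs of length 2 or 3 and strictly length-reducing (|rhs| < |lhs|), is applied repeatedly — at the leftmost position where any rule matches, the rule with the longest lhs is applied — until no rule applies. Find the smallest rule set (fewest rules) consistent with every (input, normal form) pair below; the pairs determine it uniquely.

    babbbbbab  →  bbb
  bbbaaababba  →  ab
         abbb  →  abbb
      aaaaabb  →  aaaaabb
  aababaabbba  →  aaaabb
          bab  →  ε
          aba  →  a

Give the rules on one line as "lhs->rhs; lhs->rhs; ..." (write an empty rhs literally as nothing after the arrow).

ba->; bab->

  | babbbbbab => bbbbab => bbb
  | bbbaaababba => bbaababba => bababba => abba => ab
  | abbb
  | aaaaabb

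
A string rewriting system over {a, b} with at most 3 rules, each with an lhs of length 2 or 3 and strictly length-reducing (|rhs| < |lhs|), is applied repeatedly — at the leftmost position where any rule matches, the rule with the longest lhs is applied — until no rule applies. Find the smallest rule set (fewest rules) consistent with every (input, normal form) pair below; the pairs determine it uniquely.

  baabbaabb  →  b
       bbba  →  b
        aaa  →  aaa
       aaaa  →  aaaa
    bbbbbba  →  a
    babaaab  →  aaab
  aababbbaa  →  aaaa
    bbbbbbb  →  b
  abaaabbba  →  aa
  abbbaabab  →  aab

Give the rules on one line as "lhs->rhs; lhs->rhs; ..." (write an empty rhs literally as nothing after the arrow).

  | baabbaabb => babbaabb => bbbaabb => baabb => babb => bbb => b
  | bbba => ba => b
  | aaa
  | aaaa

ba->b; bb->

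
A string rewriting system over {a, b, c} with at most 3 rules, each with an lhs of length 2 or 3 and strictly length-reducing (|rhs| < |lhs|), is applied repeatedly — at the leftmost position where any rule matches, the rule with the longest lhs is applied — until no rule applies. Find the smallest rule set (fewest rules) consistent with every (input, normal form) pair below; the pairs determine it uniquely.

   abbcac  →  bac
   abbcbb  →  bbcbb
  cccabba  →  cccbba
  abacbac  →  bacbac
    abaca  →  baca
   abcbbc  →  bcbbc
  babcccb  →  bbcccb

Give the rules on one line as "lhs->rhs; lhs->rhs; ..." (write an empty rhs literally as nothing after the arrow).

  | abbcac => bbcac => bac
  | abbcbb => bbcbb
  | cccabba => cccbba
  | abacbac => bacbac

ab->b; bca->a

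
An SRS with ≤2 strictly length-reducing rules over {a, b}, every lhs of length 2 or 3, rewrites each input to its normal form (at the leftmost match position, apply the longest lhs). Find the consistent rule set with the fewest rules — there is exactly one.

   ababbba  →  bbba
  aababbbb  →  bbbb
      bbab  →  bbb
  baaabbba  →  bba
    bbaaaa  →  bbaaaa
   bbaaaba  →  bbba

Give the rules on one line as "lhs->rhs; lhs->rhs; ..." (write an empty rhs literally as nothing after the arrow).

ab->b; abb->b

  | ababbba => babbba => bbba
  | aababbbb => ababbbb => babbbb => bbbb
  | bbab => bbb
  | baaabbba => baabba => baba => bba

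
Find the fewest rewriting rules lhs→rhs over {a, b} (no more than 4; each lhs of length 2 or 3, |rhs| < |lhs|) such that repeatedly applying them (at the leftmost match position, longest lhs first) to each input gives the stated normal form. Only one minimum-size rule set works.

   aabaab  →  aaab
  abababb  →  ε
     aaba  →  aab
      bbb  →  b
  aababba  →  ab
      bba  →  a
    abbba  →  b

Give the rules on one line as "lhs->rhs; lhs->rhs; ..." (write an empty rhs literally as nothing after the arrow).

abb->; ba->b; baa->a; bb->

  | aabaab => aaab
  | abababb => abbabb => abb => ε
  | aaba => aab
  | bbb => b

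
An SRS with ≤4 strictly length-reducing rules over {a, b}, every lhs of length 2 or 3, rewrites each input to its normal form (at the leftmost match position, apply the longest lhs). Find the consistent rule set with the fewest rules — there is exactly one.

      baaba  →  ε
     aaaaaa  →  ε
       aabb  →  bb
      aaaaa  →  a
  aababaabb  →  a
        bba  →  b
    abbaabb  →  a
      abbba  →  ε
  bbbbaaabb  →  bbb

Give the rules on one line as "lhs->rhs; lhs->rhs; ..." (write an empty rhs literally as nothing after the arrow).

aa->; ab->a; ba->

  | baaba => aba => aa => ε
  | aaaaaa => aaaa => aa => ε
  | aabb => bb
  | aaaaa => aaa => a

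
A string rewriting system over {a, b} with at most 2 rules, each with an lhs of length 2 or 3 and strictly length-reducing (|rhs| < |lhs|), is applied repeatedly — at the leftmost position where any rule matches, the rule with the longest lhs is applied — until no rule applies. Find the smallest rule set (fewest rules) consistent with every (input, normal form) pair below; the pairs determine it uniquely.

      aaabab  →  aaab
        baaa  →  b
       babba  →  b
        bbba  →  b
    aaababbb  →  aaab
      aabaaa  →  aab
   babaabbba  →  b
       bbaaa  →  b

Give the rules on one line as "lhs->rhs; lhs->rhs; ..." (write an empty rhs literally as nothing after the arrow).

ba->b; bb->b

  | aaabab => aaabb => aaab
  | baaa => baa => ba => b
  | babba => bbba => bba => ba => b
  | bbba => bba => ba => b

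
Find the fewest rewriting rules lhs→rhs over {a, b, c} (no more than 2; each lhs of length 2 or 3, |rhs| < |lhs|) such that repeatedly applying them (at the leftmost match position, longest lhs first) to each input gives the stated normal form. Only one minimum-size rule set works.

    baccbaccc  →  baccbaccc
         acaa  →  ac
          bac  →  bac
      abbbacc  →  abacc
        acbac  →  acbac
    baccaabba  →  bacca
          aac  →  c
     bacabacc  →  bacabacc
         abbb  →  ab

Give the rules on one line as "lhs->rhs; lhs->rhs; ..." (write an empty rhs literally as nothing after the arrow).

aa->; bb->

  | baccbaccc
  | acaa => ac
  | bac
  | abbbacc => abacc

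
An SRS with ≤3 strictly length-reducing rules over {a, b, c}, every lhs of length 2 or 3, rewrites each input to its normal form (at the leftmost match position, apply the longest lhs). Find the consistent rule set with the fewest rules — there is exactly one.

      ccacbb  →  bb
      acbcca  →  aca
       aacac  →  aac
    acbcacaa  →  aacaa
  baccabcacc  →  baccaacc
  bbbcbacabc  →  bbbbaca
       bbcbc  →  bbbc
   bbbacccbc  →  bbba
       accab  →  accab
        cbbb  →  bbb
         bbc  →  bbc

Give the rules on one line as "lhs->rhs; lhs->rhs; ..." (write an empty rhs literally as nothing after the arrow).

  | ccacbb => ccbb => cbb => bb
  | acbcca => abcca => aca
  | aacac => aac
  | acbcacaa => abcacaa => aacaa

abc->a; cac->c; cb->b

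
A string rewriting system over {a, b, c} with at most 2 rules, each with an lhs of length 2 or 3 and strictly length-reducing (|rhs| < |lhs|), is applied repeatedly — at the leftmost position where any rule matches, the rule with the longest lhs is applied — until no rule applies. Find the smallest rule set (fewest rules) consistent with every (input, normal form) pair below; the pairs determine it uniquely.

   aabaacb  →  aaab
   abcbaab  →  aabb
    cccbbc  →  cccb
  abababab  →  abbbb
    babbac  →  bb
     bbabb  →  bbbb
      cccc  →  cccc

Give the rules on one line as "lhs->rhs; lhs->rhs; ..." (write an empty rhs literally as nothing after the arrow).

  | aabaacb => aabacb => aabcb => aaab
  | abcbaab => aabaab => aabab => aabb
  | cccbbc => cccba => cccb
  | abababab => abbabab => abbbab => abbbb

ba->b; bc->a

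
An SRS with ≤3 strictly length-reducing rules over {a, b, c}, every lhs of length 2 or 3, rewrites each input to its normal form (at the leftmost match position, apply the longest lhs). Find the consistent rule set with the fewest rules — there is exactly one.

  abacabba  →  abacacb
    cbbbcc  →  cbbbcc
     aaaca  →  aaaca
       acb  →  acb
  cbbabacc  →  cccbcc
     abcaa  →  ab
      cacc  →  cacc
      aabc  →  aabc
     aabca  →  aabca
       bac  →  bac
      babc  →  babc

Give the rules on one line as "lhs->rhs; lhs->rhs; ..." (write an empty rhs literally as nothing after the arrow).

  | abacabba => abacacb
  | cbbbcc
  | aaaca
  | acb

bba->cb; caa->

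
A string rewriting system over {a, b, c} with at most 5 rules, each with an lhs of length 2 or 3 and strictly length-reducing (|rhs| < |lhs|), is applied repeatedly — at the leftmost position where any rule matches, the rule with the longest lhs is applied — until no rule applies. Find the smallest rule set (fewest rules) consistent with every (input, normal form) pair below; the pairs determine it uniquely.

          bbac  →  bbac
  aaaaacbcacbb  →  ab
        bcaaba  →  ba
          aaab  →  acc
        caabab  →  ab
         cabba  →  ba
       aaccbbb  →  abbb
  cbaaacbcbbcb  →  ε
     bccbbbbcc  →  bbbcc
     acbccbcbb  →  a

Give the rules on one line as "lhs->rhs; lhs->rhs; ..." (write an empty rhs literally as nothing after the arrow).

  | bbac
  | aaaaacbcacbb => aaaabbcacbb => aaccbcacbb => abcbcacbb => abcacbb => abccbb => abcb => ab
  | bcaaba => bcaba => bcba => ba
  | aaab => acc

aab->cc; aac->ab; ca->c; cb->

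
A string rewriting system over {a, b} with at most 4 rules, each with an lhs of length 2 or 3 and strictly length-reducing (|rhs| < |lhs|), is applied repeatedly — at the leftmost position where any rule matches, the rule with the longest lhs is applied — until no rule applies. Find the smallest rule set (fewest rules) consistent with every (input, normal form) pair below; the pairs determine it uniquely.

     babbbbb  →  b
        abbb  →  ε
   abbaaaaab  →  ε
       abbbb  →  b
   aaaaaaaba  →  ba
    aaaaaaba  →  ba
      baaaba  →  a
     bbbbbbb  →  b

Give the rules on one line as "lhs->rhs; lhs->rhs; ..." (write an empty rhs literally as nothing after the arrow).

ab->b; abb->b; bb->

  | babbbbb => bbbbb => bbb => b
  | abbb => bb => ε
  | abbaaaaab => baaaaab => baaaab => baaab => baab => bab => bb => ε
  | abbbb => bbb => b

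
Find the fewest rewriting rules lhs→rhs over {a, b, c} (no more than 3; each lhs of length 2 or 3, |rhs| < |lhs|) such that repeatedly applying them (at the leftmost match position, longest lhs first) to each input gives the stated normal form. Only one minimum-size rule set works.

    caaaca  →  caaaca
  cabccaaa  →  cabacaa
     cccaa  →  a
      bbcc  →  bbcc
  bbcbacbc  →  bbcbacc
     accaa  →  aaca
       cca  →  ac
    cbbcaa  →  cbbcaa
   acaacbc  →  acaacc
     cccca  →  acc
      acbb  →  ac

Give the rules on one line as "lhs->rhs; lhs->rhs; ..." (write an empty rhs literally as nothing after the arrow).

acb->ac; cac->; cca->ac

  | caaaca
  | cabccaaa => cabacaa
  | cccaa => caca => a
  | bbcc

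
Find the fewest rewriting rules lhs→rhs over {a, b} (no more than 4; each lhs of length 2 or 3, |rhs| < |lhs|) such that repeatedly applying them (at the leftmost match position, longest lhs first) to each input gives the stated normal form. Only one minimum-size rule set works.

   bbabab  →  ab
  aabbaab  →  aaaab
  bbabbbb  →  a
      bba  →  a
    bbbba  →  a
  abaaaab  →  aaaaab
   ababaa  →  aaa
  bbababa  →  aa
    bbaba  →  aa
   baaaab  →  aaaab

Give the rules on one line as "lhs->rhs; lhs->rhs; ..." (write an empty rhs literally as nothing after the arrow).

ba->a; bab->b; bb->

  | bbabab => abab => ab
  | aabbaab => aaaab
  | bbabbbb => abbbb => abb => a
  | bba => a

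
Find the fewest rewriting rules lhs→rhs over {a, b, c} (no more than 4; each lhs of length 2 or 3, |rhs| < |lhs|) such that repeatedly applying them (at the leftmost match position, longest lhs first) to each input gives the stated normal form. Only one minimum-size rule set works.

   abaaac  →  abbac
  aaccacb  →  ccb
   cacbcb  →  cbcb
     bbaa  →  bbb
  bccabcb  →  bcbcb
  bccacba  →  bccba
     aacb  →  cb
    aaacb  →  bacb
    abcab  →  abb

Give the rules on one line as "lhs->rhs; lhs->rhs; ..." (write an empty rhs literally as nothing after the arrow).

aa->b; aac->c; ca->

  | abaaac => abbac
  | aaccacb => ccacb => ccb
  | cacbcb => cbcb
  | bbaa => bbb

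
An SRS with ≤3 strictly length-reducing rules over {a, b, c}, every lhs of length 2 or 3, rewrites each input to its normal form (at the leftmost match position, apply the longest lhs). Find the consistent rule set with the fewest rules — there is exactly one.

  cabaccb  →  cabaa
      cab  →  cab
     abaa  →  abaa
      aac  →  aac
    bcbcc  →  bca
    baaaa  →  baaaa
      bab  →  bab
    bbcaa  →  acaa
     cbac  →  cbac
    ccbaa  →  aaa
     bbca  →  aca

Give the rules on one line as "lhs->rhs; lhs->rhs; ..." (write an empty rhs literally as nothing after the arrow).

bb->a; cc->b

  | cabaccb => cababb => cabaa
  | cab
  | abaa
  | aac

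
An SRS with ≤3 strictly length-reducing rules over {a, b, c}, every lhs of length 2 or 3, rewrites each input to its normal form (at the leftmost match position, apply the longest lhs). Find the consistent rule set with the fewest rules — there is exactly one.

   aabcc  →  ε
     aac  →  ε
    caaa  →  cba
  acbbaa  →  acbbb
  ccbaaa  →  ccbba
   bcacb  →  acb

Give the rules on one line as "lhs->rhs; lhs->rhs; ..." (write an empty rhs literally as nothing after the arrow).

aa->b; bc->

  | aabcc => bbcc => bc => ε
  | aac => bc => ε
  | caaa => cba
  | acbbaa => acbbb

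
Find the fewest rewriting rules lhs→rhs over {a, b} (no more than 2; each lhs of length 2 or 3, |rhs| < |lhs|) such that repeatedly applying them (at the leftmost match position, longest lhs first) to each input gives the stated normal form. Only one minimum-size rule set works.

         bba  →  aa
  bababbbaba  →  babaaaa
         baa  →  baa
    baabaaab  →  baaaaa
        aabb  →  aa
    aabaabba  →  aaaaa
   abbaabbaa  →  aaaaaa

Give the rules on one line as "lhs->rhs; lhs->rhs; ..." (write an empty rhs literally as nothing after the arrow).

aab->aa; bb->a

  | bba => aa
  | bababbbaba => babaababa => babaaaba => babaaaa
  | baa
  | baabaaab => baaaaab => baaaaa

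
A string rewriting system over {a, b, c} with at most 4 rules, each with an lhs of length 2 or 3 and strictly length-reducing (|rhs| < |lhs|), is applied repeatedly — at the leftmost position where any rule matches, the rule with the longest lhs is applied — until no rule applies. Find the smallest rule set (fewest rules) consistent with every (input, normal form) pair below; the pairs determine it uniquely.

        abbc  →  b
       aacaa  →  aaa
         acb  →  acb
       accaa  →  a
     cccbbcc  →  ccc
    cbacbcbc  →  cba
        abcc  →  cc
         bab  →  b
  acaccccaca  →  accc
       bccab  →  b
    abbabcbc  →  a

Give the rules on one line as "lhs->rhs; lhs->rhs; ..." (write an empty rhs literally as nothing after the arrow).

ab->; bbc->a; bc->b; ca->

  | abbc => bc => b
  | aacaa => aaa
  | acb
  | accaa => aca => a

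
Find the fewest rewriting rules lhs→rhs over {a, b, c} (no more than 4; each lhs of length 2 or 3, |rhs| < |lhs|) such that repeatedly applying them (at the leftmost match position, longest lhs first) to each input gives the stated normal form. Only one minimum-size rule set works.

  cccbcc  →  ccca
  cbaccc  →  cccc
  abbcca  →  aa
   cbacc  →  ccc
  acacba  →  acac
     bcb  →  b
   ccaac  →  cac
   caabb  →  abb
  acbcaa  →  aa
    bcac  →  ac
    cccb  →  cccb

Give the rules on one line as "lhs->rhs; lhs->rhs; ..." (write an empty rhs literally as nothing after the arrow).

ba->; bc->; bcc->a; caa->a

  | cccbcc => ccca
  | cbaccc => cccc
  | abbcca => abaa => aa
  | cbacc => ccc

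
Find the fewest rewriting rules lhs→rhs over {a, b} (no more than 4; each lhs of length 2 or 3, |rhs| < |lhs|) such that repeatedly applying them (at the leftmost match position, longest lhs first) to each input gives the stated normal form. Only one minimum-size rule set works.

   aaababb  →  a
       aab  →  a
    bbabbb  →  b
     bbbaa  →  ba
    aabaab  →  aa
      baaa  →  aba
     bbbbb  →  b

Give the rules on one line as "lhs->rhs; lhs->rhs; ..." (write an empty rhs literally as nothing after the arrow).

  | aaababb => aaabb => aab => a
  | aab => a
  | bbabbb => bbbb => bbb => bb => b
  | bbbaa => bbaa => ba

aab->a; baa->ab; bb->b; bba->b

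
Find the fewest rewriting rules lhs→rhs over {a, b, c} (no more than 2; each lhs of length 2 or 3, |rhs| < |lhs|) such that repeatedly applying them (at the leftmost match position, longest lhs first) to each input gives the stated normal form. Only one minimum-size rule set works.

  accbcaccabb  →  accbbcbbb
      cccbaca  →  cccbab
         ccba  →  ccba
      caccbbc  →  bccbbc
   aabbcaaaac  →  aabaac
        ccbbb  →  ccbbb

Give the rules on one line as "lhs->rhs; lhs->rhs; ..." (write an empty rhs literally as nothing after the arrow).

bba->; ca->b

  | accbcaccabb => accbbccabb => accbbcbbb
  | cccbaca => cccbab
  | ccba
  | caccbbc => bccbbc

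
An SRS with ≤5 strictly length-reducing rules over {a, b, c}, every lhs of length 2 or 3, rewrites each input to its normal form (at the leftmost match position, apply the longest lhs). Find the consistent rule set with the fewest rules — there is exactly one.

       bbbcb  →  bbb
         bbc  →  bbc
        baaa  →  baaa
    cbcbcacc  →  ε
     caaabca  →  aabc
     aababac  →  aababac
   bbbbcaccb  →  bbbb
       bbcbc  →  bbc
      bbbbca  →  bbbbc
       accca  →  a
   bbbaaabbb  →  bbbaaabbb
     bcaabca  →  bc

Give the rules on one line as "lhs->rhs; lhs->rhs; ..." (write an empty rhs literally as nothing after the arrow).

bca->bc; ca->; cb->; cc->

  | bbbcb => bbb
  | bbc
  | baaa
  | cbcbcacc => cbcacc => cacc => cc => ε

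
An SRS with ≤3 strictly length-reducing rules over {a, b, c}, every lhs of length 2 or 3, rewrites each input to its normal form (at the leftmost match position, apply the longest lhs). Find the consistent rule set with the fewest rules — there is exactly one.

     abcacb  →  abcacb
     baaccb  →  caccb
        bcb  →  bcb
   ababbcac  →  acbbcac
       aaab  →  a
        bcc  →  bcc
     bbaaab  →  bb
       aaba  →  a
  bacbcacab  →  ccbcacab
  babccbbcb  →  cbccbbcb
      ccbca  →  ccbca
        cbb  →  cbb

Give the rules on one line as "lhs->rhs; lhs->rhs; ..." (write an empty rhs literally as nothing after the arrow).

aab->; ba->c; caa->

  | abcacb
  | baaccb => caccb
  | bcb
  | ababbcac => acbbcac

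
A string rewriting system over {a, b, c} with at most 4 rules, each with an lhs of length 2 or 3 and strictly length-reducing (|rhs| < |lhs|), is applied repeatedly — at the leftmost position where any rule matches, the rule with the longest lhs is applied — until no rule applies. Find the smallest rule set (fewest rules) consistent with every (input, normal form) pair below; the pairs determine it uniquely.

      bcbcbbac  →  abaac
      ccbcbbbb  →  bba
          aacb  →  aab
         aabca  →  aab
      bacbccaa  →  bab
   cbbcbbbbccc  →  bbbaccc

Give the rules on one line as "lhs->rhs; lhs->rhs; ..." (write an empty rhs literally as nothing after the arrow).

abb->ba; bcb->ab; ca->; cb->b

  | bcbcbbac => abcbbac => aabbac => abaac
  | ccbcbbbb => cbcbbbb => bcbbbb => abbbb => babb => bba
  | aacb => aab
  | aabca => aab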